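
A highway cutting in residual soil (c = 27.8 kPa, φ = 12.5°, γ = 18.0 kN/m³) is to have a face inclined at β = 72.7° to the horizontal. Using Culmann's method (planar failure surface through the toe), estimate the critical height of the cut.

H_c = 11.45 m

Culmann's analysis gives the critical failure plane at α_cr = (β + φ)/2 = (72.7 + 12.5)/2 = 42.6°, and the critical height
H_c = (4c/γ) · sinβ cosφ / [1 − cos(β − φ)]
    = (4·27.8/18.0) · sin72.7°·cos12.5° / [1 − cos(60.2°)]
    = 6.178 · 0.9548·0.9763 / [1 − 0.4970]
    = 6.178 · 0.9321 / 0.5030
    = 11.45 m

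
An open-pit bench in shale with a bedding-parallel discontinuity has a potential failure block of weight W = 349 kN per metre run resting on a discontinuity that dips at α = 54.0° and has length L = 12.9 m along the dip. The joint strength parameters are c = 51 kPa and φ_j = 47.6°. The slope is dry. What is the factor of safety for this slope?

FS = 3.13

Resolving the block weight along and normal to the plane and applying the Mohr–Coulomb strength on the joint:
N' = W cosα = 349·cos54.0° = 205.1 kN/m
Driving force T = W sinα = 349·sin54.0° = 282.3 kN/m
Resisting force R = c·L + N'·tanφ_j = 51·12.9 + 205.1·tan47.6° = 657.9 + 224.7 = 882.6 kN/m
FS = R / T = 882.6 / 282.3 = 3.126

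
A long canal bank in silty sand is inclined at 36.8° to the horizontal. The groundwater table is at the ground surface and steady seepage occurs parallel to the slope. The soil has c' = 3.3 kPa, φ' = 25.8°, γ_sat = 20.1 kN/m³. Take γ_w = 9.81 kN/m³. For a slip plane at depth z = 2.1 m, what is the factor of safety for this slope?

FS = 0.49

With seepage parallel to the slope and the water table at the surface, the effective normal stress on the slip plane uses the buoyant unit weight γ' = γ_sat − γ_w while the driving shear stress uses γ_sat:
FS = [c' + γ' z cos²β tanφ'] / [γ_sat z sinβ cosβ]
γ' = 20.1 − 9.81 = 10.29 kN/m³
Numerator = 3.3 + 10.29·2.1·cos²36.8°·tan25.8° = 3.3 + 10.29·2.1·0.6412·0.4834 = 9.998 kPa
Denominator = 20.1·2.1·sin36.8°·cos36.8° = 20.1·2.1·0.5990·0.8007 = 20.246 kPa
FS = 9.998 / 20.246 = 0.494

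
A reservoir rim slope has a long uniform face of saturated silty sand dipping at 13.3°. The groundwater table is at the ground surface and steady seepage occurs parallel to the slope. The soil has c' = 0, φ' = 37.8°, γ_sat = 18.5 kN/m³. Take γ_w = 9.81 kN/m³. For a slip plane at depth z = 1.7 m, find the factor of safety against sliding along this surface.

With seepage parallel to the slope and the water table at the surface, the effective normal stress on the slip plane uses the buoyant unit weight γ' = γ_sat − γ_w while the driving shear stress uses γ_sat:
FS = [c' + γ' z cos²β tanφ'] / [γ_sat z sinβ cosβ]
(For c' = 0 this reduces to FS = (γ'/γ_sat)·tanφ'/tanβ.)
γ' = 18.5 − 9.81 = 8.69 kN/m³
Numerator = 0.0 + 8.69·1.7·cos²13.3°·tan37.8° = 0.0 + 8.69·1.7·0.9471·0.7757 = 10.853 kPa
Denominator = 18.5·1.7·sin13.3°·cos13.3° = 18.5·1.7·0.2300·0.9732 = 7.041 kPa
FS = 10.853 / 7.041 = 1.541

FS = 1.54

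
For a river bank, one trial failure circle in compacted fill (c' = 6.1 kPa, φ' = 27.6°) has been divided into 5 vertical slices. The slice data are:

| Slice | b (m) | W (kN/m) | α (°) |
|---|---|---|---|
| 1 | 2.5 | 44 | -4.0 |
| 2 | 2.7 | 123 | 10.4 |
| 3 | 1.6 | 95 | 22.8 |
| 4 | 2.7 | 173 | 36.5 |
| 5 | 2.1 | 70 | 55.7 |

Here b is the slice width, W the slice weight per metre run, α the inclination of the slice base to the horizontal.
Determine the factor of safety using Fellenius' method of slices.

Ordinary method of slices: FS = Σ[c'·Δl_i + (W_i cosα_i)·tanφ'] / Σ W_i sinα_i, with Δl_i = b_i / cosα_i.
Slice 1: Δl = 2.5/cos(-4.0°) = 2.506 m; N'_1 = 44·cos(-4.0°) = 43.9; c'Δl = 15.29; W sinα = -3.1
Slice 2: Δl = 2.7/cos10.4° = 2.745 m; N'_2 = 123·cos10.4° = 121.0; c'Δl = 16.75; W sinα = 22.2
Slice 3: Δl = 1.6/cos22.8° = 1.736 m; N'_3 = 95·cos22.8° = 87.6; c'Δl = 10.59; W sinα = 36.8
Slice 4: Δl = 2.7/cos36.5° = 3.359 m; N'_4 = 173·cos36.5° = 139.1; c'Δl = 20.49; W sinα = 102.9
Slice 5: Δl = 2.1/cos55.7° = 3.727 m; N'_5 = 70·cos55.7° = 39.4; c'Δl = 22.73; W sinα = 57.8
Σc'Δl = 85.8 kN/m; ΣN' = 431.0 kN/m; ΣW sinα = 216.7 kN/m
Resisting = 85.8 + 431.0·tan27.6° = 85.8 + 225.3 = 311.1 kN/m
FS = 311.1 / 216.7 = 1.436

FS = 1.44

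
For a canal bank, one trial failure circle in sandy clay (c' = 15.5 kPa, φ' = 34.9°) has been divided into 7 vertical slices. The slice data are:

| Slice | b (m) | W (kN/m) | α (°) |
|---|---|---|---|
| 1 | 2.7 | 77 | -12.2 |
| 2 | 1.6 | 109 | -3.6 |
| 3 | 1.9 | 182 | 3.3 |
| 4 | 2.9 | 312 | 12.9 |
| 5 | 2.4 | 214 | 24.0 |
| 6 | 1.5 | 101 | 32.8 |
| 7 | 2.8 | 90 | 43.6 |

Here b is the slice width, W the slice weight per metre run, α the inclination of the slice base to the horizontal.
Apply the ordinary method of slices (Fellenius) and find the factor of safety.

FS = 3.76

Ordinary method of slices: FS = Σ[c'·Δl_i + (W_i cosα_i)·tanφ'] / Σ W_i sinα_i, with Δl_i = b_i / cosα_i.
Slice 1: Δl = 2.7/cos(-12.2°) = 2.762 m; N'_1 = 77·cos(-12.2°) = 75.3; c'Δl = 42.82; W sinα = -16.3
Slice 2: Δl = 1.6/cos(-3.6°) = 1.603 m; N'_2 = 109·cos(-3.6°) = 108.8; c'Δl = 24.85; W sinα = -6.8
Slice 3: Δl = 1.9/cos3.3° = 1.903 m; N'_3 = 182·cos3.3° = 181.7; c'Δl = 29.50; W sinα = 10.5
Slice 4: Δl = 2.9/cos12.9° = 2.975 m; N'_4 = 312·cos12.9° = 304.1; c'Δl = 46.11; W sinα = 69.7
Slice 5: Δl = 2.4/cos24.0° = 2.627 m; N'_5 = 214·cos24.0° = 195.5; c'Δl = 40.72; W sinα = 87.0
Slice 6: Δl = 1.5/cos32.8° = 1.785 m; N'_6 = 101·cos32.8° = 84.9; c'Δl = 27.66; W sinα = 54.7
Slice 7: Δl = 2.8/cos43.6° = 3.866 m; N'_7 = 90·cos43.6° = 65.2; c'Δl = 59.93; W sinα = 62.1
Σc'Δl = 271.6 kN/m; ΣN' = 1015.4 kN/m; ΣW sinα = 260.8 kN/m
Resisting = 271.6 + 1015.4·tan34.9° = 271.6 + 708.4 = 980.0 kN/m
FS = 980.0 / 260.8 = 3.757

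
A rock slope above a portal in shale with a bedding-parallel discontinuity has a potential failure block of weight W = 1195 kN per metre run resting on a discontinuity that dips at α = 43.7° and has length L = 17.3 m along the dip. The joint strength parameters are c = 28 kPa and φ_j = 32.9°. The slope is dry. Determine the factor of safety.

FS = 1.26

Resolving the block weight along and normal to the plane and applying the Mohr–Coulomb strength on the joint:
N' = W cosα = 1195·cos43.7° = 863.9 kN/m
Driving force T = W sinα = 1195·sin43.7° = 825.6 kN/m
Resisting force R = c·L + N'·tanφ_j = 28·17.3 + 863.9·tan32.9° = 484.4 + 558.9 = 1043.3 kN/m
FS = R / T = 1043.3 / 825.6 = 1.264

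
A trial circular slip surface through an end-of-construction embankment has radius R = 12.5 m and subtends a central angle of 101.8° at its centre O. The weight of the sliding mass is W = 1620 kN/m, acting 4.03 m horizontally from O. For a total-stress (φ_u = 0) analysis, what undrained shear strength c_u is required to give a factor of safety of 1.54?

FS = c_u·L_a·R / (W·d), so c_u = FS·W·d / (L_a·R).
Arc length L_a = R·θ = 12.5·(101.8°·π/180) = 12.5·1.7767 = 22.21 m
c_u = 1.54·1620·4.03 / (22.21·12.5) = 10054.0 / 277.62 = 36.22 kPa

c_u = 36.2 kPa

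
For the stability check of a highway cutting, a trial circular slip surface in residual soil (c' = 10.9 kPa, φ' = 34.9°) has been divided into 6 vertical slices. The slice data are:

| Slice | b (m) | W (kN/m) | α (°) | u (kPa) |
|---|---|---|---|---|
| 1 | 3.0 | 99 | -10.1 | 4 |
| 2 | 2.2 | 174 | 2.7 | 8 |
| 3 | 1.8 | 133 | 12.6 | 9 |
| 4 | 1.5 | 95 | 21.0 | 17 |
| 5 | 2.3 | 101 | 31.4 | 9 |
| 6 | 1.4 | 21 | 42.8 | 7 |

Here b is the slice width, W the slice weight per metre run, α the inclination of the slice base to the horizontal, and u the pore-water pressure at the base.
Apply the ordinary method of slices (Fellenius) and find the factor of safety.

FS = 3.97

Ordinary method of slices: FS = Σ[c'·Δl_i + (W_i cosα_i − u_i·Δl_i)·tanφ'] / Σ W_i sinα_i, with Δl_i = b_i / cosα_i.
Slice 1: Δl = 3.0/cos(-10.1°) = 3.047 m; N'_1 = 99·cos(-10.1°) − 4·3.047 = 85.3; c'Δl = 33.21; W sinα = -17.4
Slice 2: Δl = 2.2/cos2.7° = 2.202 m; N'_2 = 174·cos2.7° − 8·2.202 = 156.2; c'Δl = 24.01; W sinα = 8.2
Slice 3: Δl = 1.8/cos12.6° = 1.844 m; N'_3 = 133·cos12.6° − 9·1.844 = 113.2; c'Δl = 20.10; W sinα = 29.0
Slice 4: Δl = 1.5/cos21.0° = 1.607 m; N'_4 = 95·cos21.0° − 17·1.607 = 61.4; c'Δl = 17.51; W sinα = 34.0
Slice 5: Δl = 2.3/cos31.4° = 2.695 m; N'_5 = 101·cos31.4° − 9·2.695 = 62.0; c'Δl = 29.37; W sinα = 52.6
Slice 6: Δl = 1.4/cos42.8° = 1.908 m; N'_6 = 21·cos42.8° − 7·1.908 = 2.1; c'Δl = 20.80; W sinα = 14.3
Σc'Δl = 145.0 kN/m; ΣN' = 480.0 kN/m; ΣW sinα = 120.8 kN/m
Resisting = 145.0 + 480.0·tan34.9° = 145.0 + 334.9 = 479.9 kN/m
FS = 479.9 / 120.8 = 3.973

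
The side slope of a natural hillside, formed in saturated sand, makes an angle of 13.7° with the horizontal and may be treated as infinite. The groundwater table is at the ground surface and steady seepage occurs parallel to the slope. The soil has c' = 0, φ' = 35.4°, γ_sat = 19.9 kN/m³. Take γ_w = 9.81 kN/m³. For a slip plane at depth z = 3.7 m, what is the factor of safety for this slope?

FS = 1.48

With seepage parallel to the slope and the water table at the surface, the effective normal stress on the slip plane uses the buoyant unit weight γ' = γ_sat − γ_w while the driving shear stress uses γ_sat:
FS = [c' + γ' z cos²β tanφ'] / [γ_sat z sinβ cosβ]
(For c' = 0 this reduces to FS = (γ'/γ_sat)·tanφ'/tanβ.)
γ' = 19.9 − 9.81 = 10.09 kN/m³
Numerator = 0.0 + 10.09·3.7·cos²13.7°·tan35.4° = 0.0 + 10.09·3.7·0.9439·0.7107 = 25.043 kPa
Denominator = 19.9·3.7·sin13.7°·cos13.7° = 19.9·3.7·0.2368·0.9715 = 16.942 kPa
FS = 25.043 / 16.942 = 1.478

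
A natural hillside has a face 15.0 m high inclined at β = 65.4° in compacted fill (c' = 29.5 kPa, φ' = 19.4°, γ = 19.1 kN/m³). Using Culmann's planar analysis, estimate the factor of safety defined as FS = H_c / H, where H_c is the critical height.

FS = 1.16

H_c = (4c'/γ) · sinβ cosφ' / [1 − cos(β − φ')]
    = (4·29.5/19.1) · sin65.4°·cos19.4° / [1 − cos46.0°]
    = 6.178 · 0.8576 / 0.3053 = 17.35 m
FS = H_c / H = 17.35 / 15.0 = 1.157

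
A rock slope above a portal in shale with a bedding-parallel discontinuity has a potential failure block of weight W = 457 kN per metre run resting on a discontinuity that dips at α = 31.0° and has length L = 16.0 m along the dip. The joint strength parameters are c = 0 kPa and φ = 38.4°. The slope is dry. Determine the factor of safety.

FS = 1.32

Resolving the block weight along and normal to the plane and applying the Mohr–Coulomb strength on the joint:
N' = W cosα = 457·cos31.0° = 391.7 kN/m
Driving force T = W sinα = 457·sin31.0° = 235.4 kN/m
Resisting force R = c·L + N'·tanφ = 0·16.0 + 391.7·tan38.4° = 0.0 + 310.5 = 310.5 kN/m
FS = R / T = 310.5 / 235.4 = 1.319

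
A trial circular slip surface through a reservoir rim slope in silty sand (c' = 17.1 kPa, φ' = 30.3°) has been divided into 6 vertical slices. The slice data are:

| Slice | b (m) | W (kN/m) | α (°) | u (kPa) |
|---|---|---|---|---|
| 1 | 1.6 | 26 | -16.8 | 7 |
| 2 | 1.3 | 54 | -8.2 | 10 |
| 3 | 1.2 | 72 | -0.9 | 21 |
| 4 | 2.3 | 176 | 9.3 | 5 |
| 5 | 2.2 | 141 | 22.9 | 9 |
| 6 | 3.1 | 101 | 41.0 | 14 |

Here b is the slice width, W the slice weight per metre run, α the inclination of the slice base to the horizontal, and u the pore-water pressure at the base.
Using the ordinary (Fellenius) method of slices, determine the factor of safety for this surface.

Ordinary method of slices: FS = Σ[c'·Δl_i + (W_i cosα_i − u_i·Δl_i)·tanφ'] / Σ W_i sinα_i, with Δl_i = b_i / cosα_i.
Slice 1: Δl = 1.6/cos(-16.8°) = 1.671 m; N'_1 = 26·cos(-16.8°) − 7·1.671 = 13.2; c'Δl = 28.58; W sinα = -7.5
Slice 2: Δl = 1.3/cos(-8.2°) = 1.313 m; N'_2 = 54·cos(-8.2°) − 10·1.313 = 40.3; c'Δl = 22.46; W sinα = -7.7
Slice 3: Δl = 1.2/cos(-0.9°) = 1.200 m; N'_3 = 72·cos(-0.9°) − 21·1.200 = 46.8; c'Δl = 20.52; W sinα = -1.1
Slice 4: Δl = 2.3/cos9.3° = 2.331 m; N'_4 = 176·cos9.3° − 5·2.331 = 162.0; c'Δl = 39.85; W sinα = 28.4
Slice 5: Δl = 2.2/cos22.9° = 2.388 m; N'_5 = 141·cos22.9° − 9·2.388 = 108.4; c'Δl = 40.84; W sinα = 54.9
Slice 6: Δl = 3.1/cos41.0° = 4.108 m; N'_6 = 101·cos41.0° − 14·4.108 = 18.7; c'Δl = 70.24; W sinα = 66.3
Σc'Δl = 222.5 kN/m; ΣN' = 389.4 kN/m; ΣW sinα = 133.2 kN/m
Resisting = 222.5 + 389.4·tan30.3° = 222.5 + 227.6 = 450.1 kN/m
FS = 450.1 / 133.2 = 3.378

FS = 3.38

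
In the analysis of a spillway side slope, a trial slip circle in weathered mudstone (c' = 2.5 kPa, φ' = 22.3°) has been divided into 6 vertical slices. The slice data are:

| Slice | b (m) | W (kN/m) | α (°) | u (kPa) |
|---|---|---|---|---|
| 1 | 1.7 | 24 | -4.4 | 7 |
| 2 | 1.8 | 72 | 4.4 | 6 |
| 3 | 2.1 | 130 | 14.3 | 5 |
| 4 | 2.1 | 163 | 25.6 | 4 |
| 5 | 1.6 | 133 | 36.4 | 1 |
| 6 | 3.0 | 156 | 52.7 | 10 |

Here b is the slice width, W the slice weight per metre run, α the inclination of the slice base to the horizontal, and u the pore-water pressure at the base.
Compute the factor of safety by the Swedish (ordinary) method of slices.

FS = 0.75

Ordinary method of slices: FS = Σ[c'·Δl_i + (W_i cosα_i − u_i·Δl_i)·tanφ'] / Σ W_i sinα_i, with Δl_i = b_i / cosα_i.
Slice 1: Δl = 1.7/cos(-4.4°) = 1.705 m; N'_1 = 24·cos(-4.4°) − 7·1.705 = 12.0; c'Δl = 4.26; W sinα = -1.8
Slice 2: Δl = 1.8/cos4.4° = 1.805 m; N'_2 = 72·cos4.4° − 6·1.805 = 61.0; c'Δl = 4.51; W sinα = 5.5
Slice 3: Δl = 2.1/cos14.3° = 2.167 m; N'_3 = 130·cos14.3° − 5·2.167 = 115.1; c'Δl = 5.42; W sinα = 32.1
Slice 4: Δl = 2.1/cos25.6° = 2.329 m; N'_4 = 163·cos25.6° − 4·2.329 = 137.7; c'Δl = 5.82; W sinα = 70.4
Slice 5: Δl = 1.6/cos36.4° = 1.988 m; N'_5 = 133·cos36.4° − 1·1.988 = 105.1; c'Δl = 4.97; W sinα = 78.9
Slice 6: Δl = 3.0/cos52.7° = 4.951 m; N'_6 = 156·cos52.7° − 10·4.951 = 45.0; c'Δl = 12.38; W sinα = 124.1
Σc'Δl = 37.4 kN/m; ΣN' = 475.9 kN/m; ΣW sinα = 309.2 kN/m
Resisting = 37.4 + 475.9·tan22.3° = 37.4 + 195.2 = 232.5 kN/m
FS = 232.5 / 309.2 = 0.752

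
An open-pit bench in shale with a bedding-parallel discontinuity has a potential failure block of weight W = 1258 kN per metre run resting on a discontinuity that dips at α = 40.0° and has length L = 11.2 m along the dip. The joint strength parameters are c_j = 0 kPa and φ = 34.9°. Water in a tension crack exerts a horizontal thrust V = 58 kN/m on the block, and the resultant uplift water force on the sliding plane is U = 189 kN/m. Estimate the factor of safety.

Resolving the block weight along and normal to the plane and applying the Mohr–Coulomb strength on the joint:
N' = W cosα − U − V sinα = 1258·cos40.0° − 189 − 58·sin40.0° = 737.4 kN/m
Driving force T = W sinα + V cosα = 1258·sin40.0° + 58·cos40.0° = 853.1 kN/m
Resisting force R = c_j·L + N'·tanφ = 0·11.2 + 737.4·tan34.9° = 0.0 + 514.4 = 514.4 kN/m
FS = R / T = 514.4 / 853.1 = 0.603

FS = 0.60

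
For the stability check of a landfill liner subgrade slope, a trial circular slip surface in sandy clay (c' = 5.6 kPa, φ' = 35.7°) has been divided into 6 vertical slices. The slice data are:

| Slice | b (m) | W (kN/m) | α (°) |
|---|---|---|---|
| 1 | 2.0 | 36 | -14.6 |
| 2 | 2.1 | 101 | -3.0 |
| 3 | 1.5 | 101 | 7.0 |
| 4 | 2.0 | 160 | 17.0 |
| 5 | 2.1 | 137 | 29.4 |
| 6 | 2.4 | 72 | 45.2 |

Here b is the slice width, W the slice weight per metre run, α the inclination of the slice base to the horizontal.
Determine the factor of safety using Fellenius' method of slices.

Ordinary method of slices: FS = Σ[c'·Δl_i + (W_i cosα_i)·tanφ'] / Σ W_i sinα_i, with Δl_i = b_i / cosα_i.
Slice 1: Δl = 2.0/cos(-14.6°) = 2.067 m; N'_1 = 36·cos(-14.6°) = 34.8; c'Δl = 11.57; W sinα = -9.1
Slice 2: Δl = 2.1/cos(-3.0°) = 2.103 m; N'_2 = 101·cos(-3.0°) = 100.9; c'Δl = 11.78; W sinα = -5.3
Slice 3: Δl = 1.5/cos7.0° = 1.511 m; N'_3 = 101·cos7.0° = 100.2; c'Δl = 8.46; W sinα = 12.3
Slice 4: Δl = 2.0/cos17.0° = 2.091 m; N'_4 = 160·cos17.0° = 153.0; c'Δl = 11.71; W sinα = 46.8
Slice 5: Δl = 2.1/cos29.4° = 2.410 m; N'_5 = 137·cos29.4° = 119.4; c'Δl = 13.50; W sinα = 67.3
Slice 6: Δl = 2.4/cos45.2° = 3.406 m; N'_6 = 72·cos45.2° = 50.7; c'Δl = 19.07; W sinα = 51.1
Σc'Δl = 76.1 kN/m; ΣN' = 559.0 kN/m; ΣW sinα = 163.1 kN/m
Resisting = 76.1 + 559.0·tan35.7° = 76.1 + 401.7 = 477.8 kN/m
FS = 477.8 / 163.1 = 2.930

FS = 2.93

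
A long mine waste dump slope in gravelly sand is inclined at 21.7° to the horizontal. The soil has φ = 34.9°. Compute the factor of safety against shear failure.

FS = 1.75

For a dry cohesionless infinite slope the factor of safety is FS = tanφ / tanβ.
FS = tan34.9° / tan21.7° = 0.6976 / 0.3979 = 1.753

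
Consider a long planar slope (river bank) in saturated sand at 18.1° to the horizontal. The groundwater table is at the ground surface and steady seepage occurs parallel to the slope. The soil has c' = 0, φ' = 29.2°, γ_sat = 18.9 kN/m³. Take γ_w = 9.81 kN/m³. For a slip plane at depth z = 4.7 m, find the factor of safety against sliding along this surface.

With seepage parallel to the slope and the water table at the surface, the effective normal stress on the slip plane uses the buoyant unit weight γ' = γ_sat − γ_w while the driving shear stress uses γ_sat:
FS = [c' + γ' z cos²β tanφ'] / [γ_sat z sinβ cosβ]
(For c' = 0 this reduces to FS = (γ'/γ_sat)·tanφ'/tanβ.)
γ' = 18.9 − 9.81 = 9.09 kN/m³
Numerator = 0.0 + 9.09·4.7·cos²18.1°·tan29.2° = 0.0 + 9.09·4.7·0.9035·0.5589 = 21.572 kPa
Denominator = 18.9·4.7·sin18.1°·cos18.1° = 18.9·4.7·0.3107·0.9505 = 26.232 kPa
FS = 21.572 / 26.232 = 0.822

FS = 0.82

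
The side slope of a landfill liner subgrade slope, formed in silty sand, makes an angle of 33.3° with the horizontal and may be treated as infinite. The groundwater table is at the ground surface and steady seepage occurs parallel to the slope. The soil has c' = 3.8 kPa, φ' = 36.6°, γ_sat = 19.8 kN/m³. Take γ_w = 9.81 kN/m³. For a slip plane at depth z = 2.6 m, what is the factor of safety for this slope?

FS = 0.73

With seepage parallel to the slope and the water table at the surface, the effective normal stress on the slip plane uses the buoyant unit weight γ' = γ_sat − γ_w while the driving shear stress uses γ_sat:
FS = [c' + γ' z cos²β tanφ'] / [γ_sat z sinβ cosβ]
γ' = 19.8 − 9.81 = 9.99 kN/m³
Numerator = 3.8 + 9.99·2.6·cos²33.3°·tan36.6° = 3.8 + 9.99·2.6·0.6986·0.7427 = 17.275 kPa
Denominator = 19.8·2.6·sin33.3°·cos33.3° = 19.8·2.6·0.5490·0.8358 = 23.623 kPa
FS = 17.275 / 23.623 = 0.731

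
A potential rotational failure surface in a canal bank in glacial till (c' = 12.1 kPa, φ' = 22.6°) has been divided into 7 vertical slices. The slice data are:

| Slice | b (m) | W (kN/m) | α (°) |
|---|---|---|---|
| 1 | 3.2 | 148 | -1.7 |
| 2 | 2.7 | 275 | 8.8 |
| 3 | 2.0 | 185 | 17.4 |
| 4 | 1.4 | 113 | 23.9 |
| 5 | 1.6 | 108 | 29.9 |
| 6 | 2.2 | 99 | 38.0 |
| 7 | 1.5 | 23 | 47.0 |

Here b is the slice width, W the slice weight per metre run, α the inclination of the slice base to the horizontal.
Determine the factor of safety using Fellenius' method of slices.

Ordinary method of slices: FS = Σ[c'·Δl_i + (W_i cosα_i)·tanφ'] / Σ W_i sinα_i, with Δl_i = b_i / cosα_i.
Slice 1: Δl = 3.2/cos(-1.7°) = 3.201 m; N'_1 = 148·cos(-1.7°) = 147.9; c'Δl = 38.74; W sinα = -4.4
Slice 2: Δl = 2.7/cos8.8° = 2.732 m; N'_2 = 275·cos8.8° = 271.8; c'Δl = 33.06; W sinα = 42.1
Slice 3: Δl = 2.0/cos17.4° = 2.096 m; N'_3 = 185·cos17.4° = 176.5; c'Δl = 25.36; W sinα = 55.3
Slice 4: Δl = 1.4/cos23.9° = 1.531 m; N'_4 = 113·cos23.9° = 103.3; c'Δl = 18.53; W sinα = 45.8
Slice 5: Δl = 1.6/cos29.9° = 1.846 m; N'_5 = 108·cos29.9° = 93.6; c'Δl = 22.33; W sinα = 53.8
Slice 6: Δl = 2.2/cos38.0° = 2.792 m; N'_6 = 99·cos38.0° = 78.0; c'Δl = 33.78; W sinα = 61.0
Slice 7: Δl = 1.5/cos47.0° = 2.199 m; N'_7 = 23·cos47.0° = 15.7; c'Δl = 26.61; W sinα = 16.8
Σc'Δl = 198.4 kN/m; ΣN' = 886.9 kN/m; ΣW sinα = 270.4 kN/m
Resisting = 198.4 + 886.9·tan22.6° = 198.4 + 369.2 = 567.6 kN/m
FS = 567.6 / 270.4 = 2.099

FS = 2.10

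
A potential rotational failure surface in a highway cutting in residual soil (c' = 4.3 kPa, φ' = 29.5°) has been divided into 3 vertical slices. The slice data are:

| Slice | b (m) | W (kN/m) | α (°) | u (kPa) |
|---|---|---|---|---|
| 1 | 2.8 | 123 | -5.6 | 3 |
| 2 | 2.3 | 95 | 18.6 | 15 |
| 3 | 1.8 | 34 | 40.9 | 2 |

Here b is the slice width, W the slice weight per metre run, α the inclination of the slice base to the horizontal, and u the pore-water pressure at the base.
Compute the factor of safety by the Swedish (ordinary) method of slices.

Ordinary method of slices: FS = Σ[c'·Δl_i + (W_i cosα_i − u_i·Δl_i)·tanφ'] / Σ W_i sinα_i, with Δl_i = b_i / cosα_i.
Slice 1: Δl = 2.8/cos(-5.6°) = 2.813 m; N'_1 = 123·cos(-5.6°) − 3·2.813 = 114.0; c'Δl = 12.10; W sinα = -12.0
Slice 2: Δl = 2.3/cos18.6° = 2.427 m; N'_2 = 95·cos18.6° − 15·2.427 = 53.6; c'Δl = 10.44; W sinα = 30.3
Slice 3: Δl = 1.8/cos40.9° = 2.381 m; N'_3 = 34·cos40.9° − 2·2.381 = 20.9; c'Δl = 10.24; W sinα = 22.3
Σc'Δl = 32.8 kN/m; ΣN' = 188.5 kN/m; ΣW sinα = 40.6 kN/m
Resisting = 32.8 + 188.5·tan29.5° = 32.8 + 106.7 = 139.4 kN/m
FS = 139.4 / 40.6 = 3.438

FS = 3.44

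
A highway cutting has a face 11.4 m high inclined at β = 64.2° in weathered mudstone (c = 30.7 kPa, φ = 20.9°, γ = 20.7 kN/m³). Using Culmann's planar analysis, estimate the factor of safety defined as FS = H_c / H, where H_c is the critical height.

FS = 1.61

H_c = (4c/γ) · sinβ cosφ / [1 − cos(β − φ)]
    = (4·30.7/20.7) · sin64.2°·cos20.9° / [1 − cos43.3°]
    = 5.932 · 0.8411 / 0.2722 = 18.33 m
FS = H_c / H = 18.33 / 11.4 = 1.608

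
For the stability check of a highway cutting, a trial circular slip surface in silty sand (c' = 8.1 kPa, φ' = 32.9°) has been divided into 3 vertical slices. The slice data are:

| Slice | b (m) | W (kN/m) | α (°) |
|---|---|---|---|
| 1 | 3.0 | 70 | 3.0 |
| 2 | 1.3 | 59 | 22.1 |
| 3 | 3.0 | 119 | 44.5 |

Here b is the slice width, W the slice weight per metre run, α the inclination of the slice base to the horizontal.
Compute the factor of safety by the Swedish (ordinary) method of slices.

Ordinary method of slices: FS = Σ[c'·Δl_i + (W_i cosα_i)·tanφ'] / Σ W_i sinα_i, with Δl_i = b_i / cosα_i.
Slice 1: Δl = 3.0/cos3.0° = 3.004 m; N'_1 = 70·cos3.0° = 69.9; c'Δl = 24.33; W sinα = 3.7
Slice 2: Δl = 1.3/cos22.1° = 1.403 m; N'_2 = 59·cos22.1° = 54.7; c'Δl = 11.37; W sinα = 22.2
Slice 3: Δl = 3.0/cos44.5° = 4.206 m; N'_3 = 119·cos44.5° = 84.9; c'Δl = 34.07; W sinα = 83.4
Σc'Δl = 69.8 kN/m; ΣN' = 209.4 kN/m; ΣW sinα = 109.3 kN/m
Resisting = 69.8 + 209.4·tan32.9° = 69.8 + 135.5 = 205.3 kN/m
FS = 205.3 / 109.3 = 1.879

FS = 1.88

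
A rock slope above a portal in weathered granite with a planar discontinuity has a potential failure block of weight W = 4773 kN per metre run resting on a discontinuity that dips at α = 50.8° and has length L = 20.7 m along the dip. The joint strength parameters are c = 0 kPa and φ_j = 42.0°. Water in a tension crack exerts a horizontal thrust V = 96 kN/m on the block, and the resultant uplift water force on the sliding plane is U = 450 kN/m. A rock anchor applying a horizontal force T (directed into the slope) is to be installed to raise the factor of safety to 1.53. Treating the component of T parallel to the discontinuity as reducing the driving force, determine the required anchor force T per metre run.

T = 2107 kN/m

Resolving forces along and normal to the sliding plane, with the horizontal anchor force T adding T·sinα to the effective normal force and T·cosα acting up the plane against the driving force:
FS = [cL + (W cosα − U − V sinα + T sinα) tanφ_j] / [W sinα + V cosα − T cosα]
Without the anchor: N' = 2492.3 kN/m, driving T_d = 3759.5 kN/m, resisting R = 0·20.7 + 2492.3·tan42.0° = 2244.1 kN/m, FS = 0.60.
Setting FS = 1.53 and solving for T:
1.53·(3759.5 − T cos50.8°) = 2244.1 + T sin50.8°·tan42.0°
T·(sin50.8°·tan42.0° + 1.53·cos50.8°) = 1.53·3759.5 − 2244.1
T·(0.7749·0.9004 + 1.53·0.6320) = 5752.0 − 2244.1 = 3508.0
T·1.6648 = 3508.0
T = 2107.2 kN/m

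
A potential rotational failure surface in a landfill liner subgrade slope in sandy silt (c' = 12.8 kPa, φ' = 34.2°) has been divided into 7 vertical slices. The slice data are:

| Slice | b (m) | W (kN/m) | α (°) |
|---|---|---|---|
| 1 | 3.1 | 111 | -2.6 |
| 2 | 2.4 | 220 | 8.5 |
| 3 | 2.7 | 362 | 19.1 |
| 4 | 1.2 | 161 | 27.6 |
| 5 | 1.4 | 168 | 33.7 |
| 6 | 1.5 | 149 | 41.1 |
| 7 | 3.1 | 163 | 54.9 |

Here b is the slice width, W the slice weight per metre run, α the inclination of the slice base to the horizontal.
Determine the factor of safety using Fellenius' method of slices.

Ordinary method of slices: FS = Σ[c'·Δl_i + (W_i cosα_i)·tanφ'] / Σ W_i sinα_i, with Δl_i = b_i / cosα_i.
Slice 1: Δl = 3.1/cos(-2.6°) = 3.103 m; N'_1 = 111·cos(-2.6°) = 110.9; c'Δl = 39.72; W sinα = -5.0
Slice 2: Δl = 2.4/cos8.5° = 2.427 m; N'_2 = 220·cos8.5° = 217.6; c'Δl = 31.06; W sinα = 32.5
Slice 3: Δl = 2.7/cos19.1° = 2.857 m; N'_3 = 362·cos19.1° = 342.1; c'Δl = 36.57; W sinα = 118.5
Slice 4: Δl = 1.2/cos27.6° = 1.354 m; N'_4 = 161·cos27.6° = 142.7; c'Δl = 17.33; W sinα = 74.6
Slice 5: Δl = 1.4/cos33.7° = 1.683 m; N'_5 = 168·cos33.7° = 139.8; c'Δl = 21.54; W sinα = 93.2
Slice 6: Δl = 1.5/cos41.1° = 1.991 m; N'_6 = 149·cos41.1° = 112.3; c'Δl = 25.48; W sinα = 97.9
Slice 7: Δl = 3.1/cos54.9° = 5.391 m; N'_7 = 163·cos54.9° = 93.7; c'Δl = 69.01; W sinα = 133.4
Σc'Δl = 240.7 kN/m; ΣN' = 1159.0 kN/m; ΣW sinα = 545.0 kN/m
Resisting = 240.7 + 1159.0·tan34.2° = 240.7 + 787.7 = 1028.4 kN/m
FS = 1028.4 / 545.0 = 1.887

FS = 1.89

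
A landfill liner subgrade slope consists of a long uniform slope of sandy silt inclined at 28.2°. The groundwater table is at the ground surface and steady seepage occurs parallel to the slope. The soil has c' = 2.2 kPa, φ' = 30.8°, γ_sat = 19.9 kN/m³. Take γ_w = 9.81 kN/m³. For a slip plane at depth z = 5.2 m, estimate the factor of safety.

With seepage parallel to the slope and the water table at the surface, the effective normal stress on the slip plane uses the buoyant unit weight γ' = γ_sat − γ_w while the driving shear stress uses γ_sat:
FS = [c' + γ' z cos²β tanφ'] / [γ_sat z sinβ cosβ]
γ' = 19.9 − 9.81 = 10.09 kN/m³
Numerator = 2.2 + 10.09·5.2·cos²28.2°·tan30.8° = 2.2 + 10.09·5.2·0.7767·0.5961 = 26.493 kPa
Denominator = 19.9·5.2·sin28.2°·cos28.2° = 19.9·5.2·0.4726·0.8813 = 43.095 kPa
FS = 26.493 / 43.095 = 0.615

FS = 0.61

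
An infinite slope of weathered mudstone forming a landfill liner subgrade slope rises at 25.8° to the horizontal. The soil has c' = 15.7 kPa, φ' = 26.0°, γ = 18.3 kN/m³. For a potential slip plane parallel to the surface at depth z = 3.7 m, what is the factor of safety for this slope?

FS = 1.60

For an infinite slope with a slip plane parallel to the surface (no pore pressure): FS = [c' + γz cos²β tanφ'] / [γz sinβ cosβ].
γz = 18.3·3.7 = 67.71 kN/m²
Numerator = 15.7 + 67.71·cos²25.8°·tan26.0° = 15.7 + 67.71·0.8106·0.4877 = 42.469 kPa
Denominator = 67.71·sin25.8°·cos25.8° = 67.71·0.4352·0.9003 = 26.532 kPa
FS = 42.469 / 26.532 = 1.601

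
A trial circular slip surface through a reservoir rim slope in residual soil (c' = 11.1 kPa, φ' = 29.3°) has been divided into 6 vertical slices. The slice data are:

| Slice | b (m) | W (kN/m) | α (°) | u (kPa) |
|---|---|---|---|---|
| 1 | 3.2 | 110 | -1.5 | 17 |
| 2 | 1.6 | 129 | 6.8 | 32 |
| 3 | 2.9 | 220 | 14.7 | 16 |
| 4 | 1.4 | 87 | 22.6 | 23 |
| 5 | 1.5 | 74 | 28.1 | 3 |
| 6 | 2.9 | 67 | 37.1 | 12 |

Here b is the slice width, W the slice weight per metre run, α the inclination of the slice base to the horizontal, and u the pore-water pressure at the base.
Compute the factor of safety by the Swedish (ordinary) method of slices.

FS = 2.23

Ordinary method of slices: FS = Σ[c'·Δl_i + (W_i cosα_i − u_i·Δl_i)·tanφ'] / Σ W_i sinα_i, with Δl_i = b_i / cosα_i.
Slice 1: Δl = 3.2/cos(-1.5°) = 3.201 m; N'_1 = 110·cos(-1.5°) − 17·3.201 = 55.5; c'Δl = 35.53; W sinα = -2.9
Slice 2: Δl = 1.6/cos6.8° = 1.611 m; N'_2 = 129·cos6.8° − 32·1.611 = 76.5; c'Δl = 17.89; W sinα = 15.3
Slice 3: Δl = 2.9/cos14.7° = 2.998 m; N'_3 = 220·cos14.7° − 16·2.998 = 164.8; c'Δl = 33.28; W sinα = 55.8
Slice 4: Δl = 1.4/cos22.6° = 1.516 m; N'_4 = 87·cos22.6° − 23·1.516 = 45.4; c'Δl = 16.83; W sinα = 33.4
Slice 5: Δl = 1.5/cos28.1° = 1.700 m; N'_5 = 74·cos28.1° − 3·1.700 = 60.2; c'Δl = 18.87; W sinα = 34.9
Slice 6: Δl = 2.9/cos37.1° = 3.636 m; N'_6 = 67·cos37.1° − 12·3.636 = 9.8; c'Δl = 40.36; W sinα = 40.4
Σc'Δl = 162.8 kN/m; ΣN' = 412.3 kN/m; ΣW sinα = 176.9 kN/m
Resisting = 162.8 + 412.3·tan29.3° = 162.8 + 231.4 = 394.2 kN/m
FS = 394.2 / 176.9 = 2.228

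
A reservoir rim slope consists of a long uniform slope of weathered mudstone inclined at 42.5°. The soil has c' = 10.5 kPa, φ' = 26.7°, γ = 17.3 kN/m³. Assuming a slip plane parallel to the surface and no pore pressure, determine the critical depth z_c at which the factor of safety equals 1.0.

z_c = 2.70 m

Setting FS = 1.00 in FS = [c' + γz cos²β tanφ'] / [γz sinβ cosβ] and solving for z:
z = c' / [γ cosβ (FS·sinβ − cosβ·tanφ')]
  = 10.5 / [17.3·cos42.5°·(1.00·sin42.5° − cos42.5°·tan26.7°)]
  = 10.5 / [17.3·0.7373·(1.00·0.6756 − 0.7373·0.5029)]
  = 10.5 / 3.8874 = 2.701 m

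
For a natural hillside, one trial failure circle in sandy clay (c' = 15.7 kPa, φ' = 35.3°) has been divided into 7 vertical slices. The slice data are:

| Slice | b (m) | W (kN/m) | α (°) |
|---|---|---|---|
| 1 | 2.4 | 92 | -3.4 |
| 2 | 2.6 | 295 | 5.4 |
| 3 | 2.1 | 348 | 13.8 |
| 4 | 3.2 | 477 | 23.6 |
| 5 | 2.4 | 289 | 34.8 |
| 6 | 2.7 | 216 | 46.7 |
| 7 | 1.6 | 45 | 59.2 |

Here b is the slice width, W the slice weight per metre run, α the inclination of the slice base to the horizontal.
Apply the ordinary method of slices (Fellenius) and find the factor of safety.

FS = 2.18

Ordinary method of slices: FS = Σ[c'·Δl_i + (W_i cosα_i)·tanφ'] / Σ W_i sinα_i, with Δl_i = b_i / cosα_i.
Slice 1: Δl = 2.4/cos(-3.4°) = 2.404 m; N'_1 = 92·cos(-3.4°) = 91.8; c'Δl = 37.75; W sinα = -5.5
Slice 2: Δl = 2.6/cos5.4° = 2.612 m; N'_2 = 295·cos5.4° = 293.7; c'Δl = 41.00; W sinα = 27.8
Slice 3: Δl = 2.1/cos13.8° = 2.162 m; N'_3 = 348·cos13.8° = 338.0; c'Δl = 33.95; W sinα = 83.0
Slice 4: Δl = 3.2/cos23.6° = 3.492 m; N'_4 = 477·cos23.6° = 437.1; c'Δl = 54.83; W sinα = 191.0
Slice 5: Δl = 2.4/cos34.8° = 2.923 m; N'_5 = 289·cos34.8° = 237.3; c'Δl = 45.89; W sinα = 164.9
Slice 6: Δl = 2.7/cos46.7° = 3.937 m; N'_6 = 216·cos46.7° = 148.1; c'Δl = 61.81; W sinα = 157.2
Slice 7: Δl = 1.6/cos59.2° = 3.125 m; N'_7 = 45·cos59.2° = 23.0; c'Δl = 49.06; W sinα = 38.7
Σc'Δl = 324.3 kN/m; ΣN' = 1569.1 kN/m; ΣW sinα = 657.1 kN/m
Resisting = 324.3 + 1569.1·tan35.3° = 324.3 + 1111.0 = 1435.2 kN/m
FS = 1435.2 / 657.1 = 2.184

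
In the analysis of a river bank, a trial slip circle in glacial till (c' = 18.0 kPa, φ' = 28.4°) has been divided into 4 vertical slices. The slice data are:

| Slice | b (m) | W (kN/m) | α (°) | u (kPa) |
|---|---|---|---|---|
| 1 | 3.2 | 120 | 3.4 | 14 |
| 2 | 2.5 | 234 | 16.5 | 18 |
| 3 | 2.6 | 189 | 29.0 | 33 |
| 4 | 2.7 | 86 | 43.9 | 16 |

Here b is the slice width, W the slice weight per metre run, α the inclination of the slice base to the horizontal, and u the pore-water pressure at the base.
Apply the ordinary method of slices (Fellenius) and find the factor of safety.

Ordinary method of slices: FS = Σ[c'·Δl_i + (W_i cosα_i − u_i·Δl_i)·tanφ'] / Σ W_i sinα_i, with Δl_i = b_i / cosα_i.
Slice 1: Δl = 3.2/cos3.4° = 3.206 m; N'_1 = 120·cos3.4° − 14·3.206 = 74.9; c'Δl = 57.70; W sinα = 7.1
Slice 2: Δl = 2.5/cos16.5° = 2.607 m; N'_2 = 234·cos16.5° − 18·2.607 = 177.4; c'Δl = 46.93; W sinα = 66.5
Slice 3: Δl = 2.6/cos29.0° = 2.973 m; N'_3 = 189·cos29.0° − 33·2.973 = 67.2; c'Δl = 53.51; W sinα = 91.6
Slice 4: Δl = 2.7/cos43.9° = 3.747 m; N'_4 = 86·cos43.9° − 16·3.747 = 2.0; c'Δl = 67.45; W sinα = 59.6
Σc'Δl = 225.6 kN/m; ΣN' = 321.6 kN/m; ΣW sinα = 224.8 kN/m
Resisting = 225.6 + 321.6·tan28.4° = 225.6 + 173.9 = 399.5 kN/m
FS = 399.5 / 224.8 = 1.777

FS = 1.78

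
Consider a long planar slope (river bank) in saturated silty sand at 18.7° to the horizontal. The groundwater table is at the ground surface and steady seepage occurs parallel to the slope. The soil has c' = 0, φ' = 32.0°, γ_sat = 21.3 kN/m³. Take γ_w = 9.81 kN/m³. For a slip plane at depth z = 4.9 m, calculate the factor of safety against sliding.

FS = 1.00

With seepage parallel to the slope and the water table at the surface, the effective normal stress on the slip plane uses the buoyant unit weight γ' = γ_sat − γ_w while the driving shear stress uses γ_sat:
FS = [c' + γ' z cos²β tanφ'] / [γ_sat z sinβ cosβ]
(For c' = 0 this reduces to FS = (γ'/γ_sat)·tanφ'/tanβ.)
γ' = 21.3 − 9.81 = 11.49 kN/m³
Numerator = 0.0 + 11.49·4.9·cos²18.7°·tan32.0° = 0.0 + 11.49·4.9·0.8972·0.6249 = 31.564 kPa
Denominator = 21.3·4.9·sin18.7°·cos18.7° = 21.3·4.9·0.3206·0.9472 = 31.696 kPa
FS = 31.564 / 31.696 = 0.996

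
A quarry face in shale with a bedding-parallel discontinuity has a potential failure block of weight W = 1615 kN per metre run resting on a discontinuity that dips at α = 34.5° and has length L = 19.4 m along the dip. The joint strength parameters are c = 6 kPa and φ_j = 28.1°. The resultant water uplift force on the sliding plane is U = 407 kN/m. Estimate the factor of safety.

Resolving the block weight along and normal to the plane and applying the Mohr–Coulomb strength on the joint:
N' = W cosα − U = 1615·cos34.5° − 407 = 924.0 kN/m
Driving force T = W sinα = 1615·sin34.5° = 914.7 kN/m
Resisting force R = c·L + N'·tanφ_j = 6·19.4 + 924.0·tan28.1° = 116.4 + 493.4 = 609.8 kN/m
FS = R / T = 609.8 / 914.7 = 0.667

FS = 0.67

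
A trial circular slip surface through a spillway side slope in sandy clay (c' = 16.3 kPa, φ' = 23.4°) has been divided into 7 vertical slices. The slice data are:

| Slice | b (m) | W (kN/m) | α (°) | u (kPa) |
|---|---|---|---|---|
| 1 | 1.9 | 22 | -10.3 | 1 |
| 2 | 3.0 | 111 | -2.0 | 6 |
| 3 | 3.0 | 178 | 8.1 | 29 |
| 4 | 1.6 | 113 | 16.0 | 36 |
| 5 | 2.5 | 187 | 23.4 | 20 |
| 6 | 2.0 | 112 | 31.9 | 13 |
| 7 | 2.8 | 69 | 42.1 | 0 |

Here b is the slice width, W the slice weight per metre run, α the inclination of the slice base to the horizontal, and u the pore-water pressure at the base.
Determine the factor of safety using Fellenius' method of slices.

Ordinary method of slices: FS = Σ[c'·Δl_i + (W_i cosα_i − u_i·Δl_i)·tanφ'] / Σ W_i sinα_i, with Δl_i = b_i / cosα_i.
Slice 1: Δl = 1.9/cos(-10.3°) = 1.931 m; N'_1 = 22·cos(-10.3°) − 1·1.931 = 19.7; c'Δl = 31.48; W sinα = -3.9
Slice 2: Δl = 3.0/cos(-2.0°) = 3.002 m; N'_2 = 111·cos(-2.0°) − 6·3.002 = 92.9; c'Δl = 48.93; W sinα = -3.9
Slice 3: Δl = 3.0/cos8.1° = 3.030 m; N'_3 = 178·cos8.1° − 29·3.030 = 88.3; c'Δl = 49.39; W sinα = 25.1
Slice 4: Δl = 1.6/cos16.0° = 1.664 m; N'_4 = 113·cos16.0° − 36·1.664 = 48.7; c'Δl = 27.13; W sinα = 31.1
Slice 5: Δl = 2.5/cos23.4° = 2.724 m; N'_5 = 187·cos23.4° − 20·2.724 = 117.1; c'Δl = 44.40; W sinα = 74.3
Slice 6: Δl = 2.0/cos31.9° = 2.356 m; N'_6 = 112·cos31.9° − 13·2.356 = 64.5; c'Δl = 38.40; W sinα = 59.2
Slice 7: Δl = 2.8/cos42.1° = 3.774 m; N'_7 = 69·cos42.1° − 0·3.774 = 51.2; c'Δl = 61.51; W sinα = 46.3
Σc'Δl = 301.2 kN/m; ΣN' = 482.5 kN/m; ΣW sinα = 228.1 kN/m
Resisting = 301.2 + 482.5·tan23.4° = 301.2 + 208.8 = 510.0 kN/m
FS = 510.0 / 228.1 = 2.236

FS = 2.24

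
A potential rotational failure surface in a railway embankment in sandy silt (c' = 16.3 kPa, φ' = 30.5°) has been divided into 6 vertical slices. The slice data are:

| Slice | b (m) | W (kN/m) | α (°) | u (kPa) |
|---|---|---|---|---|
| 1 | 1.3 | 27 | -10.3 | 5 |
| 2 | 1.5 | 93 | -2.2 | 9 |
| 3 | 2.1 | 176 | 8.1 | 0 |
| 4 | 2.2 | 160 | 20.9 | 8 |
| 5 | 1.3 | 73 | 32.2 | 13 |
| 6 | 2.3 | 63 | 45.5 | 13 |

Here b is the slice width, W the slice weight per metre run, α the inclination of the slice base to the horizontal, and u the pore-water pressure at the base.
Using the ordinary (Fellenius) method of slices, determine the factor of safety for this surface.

Ordinary method of slices: FS = Σ[c'·Δl_i + (W_i cosα_i − u_i·Δl_i)·tanφ'] / Σ W_i sinα_i, with Δl_i = b_i / cosα_i.
Slice 1: Δl = 1.3/cos(-10.3°) = 1.321 m; N'_1 = 27·cos(-10.3°) − 5·1.321 = 20.0; c'Δl = 21.54; W sinα = -4.8
Slice 2: Δl = 1.5/cos(-2.2°) = 1.501 m; N'_2 = 93·cos(-2.2°) − 9·1.501 = 79.4; c'Δl = 24.47; W sinα = -3.6
Slice 3: Δl = 2.1/cos8.1° = 2.121 m; N'_3 = 176·cos8.1° − 0·2.121 = 174.2; c'Δl = 34.57; W sinα = 24.8
Slice 4: Δl = 2.2/cos20.9° = 2.355 m; N'_4 = 160·cos20.9° − 8·2.355 = 130.6; c'Δl = 38.39; W sinα = 57.1
Slice 5: Δl = 1.3/cos32.2° = 1.536 m; N'_5 = 73·cos32.2° − 13·1.536 = 41.8; c'Δl = 25.04; W sinα = 38.9
Slice 6: Δl = 2.3/cos45.5° = 3.281 m; N'_6 = 63·cos45.5° − 13·3.281 = 1.5; c'Δl = 53.49; W sinα = 44.9
Σc'Δl = 197.5 kN/m; ΣN' = 447.6 kN/m; ΣW sinα = 157.3 kN/m
Resisting = 197.5 + 447.6·tan30.5° = 197.5 + 263.6 = 461.1 kN/m
FS = 461.1 / 157.3 = 2.931

FS = 2.93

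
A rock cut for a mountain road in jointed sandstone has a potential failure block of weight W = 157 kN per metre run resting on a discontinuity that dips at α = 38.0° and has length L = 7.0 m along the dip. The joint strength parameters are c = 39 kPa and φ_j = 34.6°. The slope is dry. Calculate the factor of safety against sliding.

Resolving the block weight along and normal to the plane and applying the Mohr–Coulomb strength on the joint:
N' = W cosα = 157·cos38.0° = 123.7 kN/m
Driving force T = W sinα = 157·sin38.0° = 96.7 kN/m
Resisting force R = c·L + N'·tanφ_j = 39·7.0 + 123.7·tan34.6° = 273.0 + 85.3 = 358.3 kN/m
FS = R / T = 358.3 / 96.7 = 3.707

FS = 3.71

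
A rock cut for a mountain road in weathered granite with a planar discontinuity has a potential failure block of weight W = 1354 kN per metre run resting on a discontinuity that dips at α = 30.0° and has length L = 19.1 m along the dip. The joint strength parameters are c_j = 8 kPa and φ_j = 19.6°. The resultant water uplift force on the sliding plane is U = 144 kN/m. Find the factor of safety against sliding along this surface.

Resolving the block weight along and normal to the plane and applying the Mohr–Coulomb strength on the joint:
N' = W cosα − U = 1354·cos30.0° − 144 = 1028.6 kN/m
Driving force T = W sinα = 1354·sin30.0° = 677.0 kN/m
Resisting force R = c_j·L + N'·tanφ_j = 8·19.1 + 1028.6·tan19.6° = 152.8 + 366.3 = 519.1 kN/m
FS = R / T = 519.1 / 677.0 = 0.767

FS = 0.77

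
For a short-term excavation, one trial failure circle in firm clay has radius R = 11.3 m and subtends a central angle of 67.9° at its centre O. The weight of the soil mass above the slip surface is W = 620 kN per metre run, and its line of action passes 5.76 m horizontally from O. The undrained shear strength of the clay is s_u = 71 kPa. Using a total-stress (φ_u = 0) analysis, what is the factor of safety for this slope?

Taking moments about the centre O, the resisting moment is provided by the undrained shear strength acting along the arc:
Arc length L_a = R·θ = 11.3·(67.9°·π/180) = 11.3·1.1851 = 13.39 m
M_R = s_u·L_a·R = 71·13.39·11.3 = 10743.9 kN·m/m
M_D = W·d = 620·5.76 = 3571.2 kN·m/m
FS = M_R / M_D = 10743.9 / 3571.2 = 3.008

FS = 3.01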